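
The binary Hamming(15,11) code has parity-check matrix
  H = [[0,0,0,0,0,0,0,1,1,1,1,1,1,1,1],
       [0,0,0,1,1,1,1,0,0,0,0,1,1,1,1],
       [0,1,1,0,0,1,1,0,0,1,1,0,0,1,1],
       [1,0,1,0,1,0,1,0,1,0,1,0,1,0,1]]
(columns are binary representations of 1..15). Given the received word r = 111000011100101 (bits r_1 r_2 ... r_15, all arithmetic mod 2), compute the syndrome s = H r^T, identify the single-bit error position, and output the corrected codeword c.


s = (1, 0, 0, 1)^T, error position = 9, corrected codeword c = 111000010100101

Compute s = H r^T mod 2 one row at a time:
  s_1 = 1 + 1 + 1 + 0 + 0 + 1 + 0 + 1 = 5 ≡ 1 (mod 2).
  s_2 = 0 + 0 + 0 + 0 + 0 + 1 + 0 + 1 = 2 ≡ 0 (mod 2).
  s_3 = 1 + 1 + 0 + 0 + 1 + 0 + 0 + 1 = 4 ≡ 0 (mod 2).
  s_4 = 1 + 1 + 0 + 0 + 1 + 0 + 1 + 1 = 5 ≡ 1 (mod 2).
s = (1, 0, 0, 1)^T — this equals column 9 of H (binary 1001), so error is at position 9.
Correct: flip bit 9 of r = 111000011100101 to get c = 111000010100101.


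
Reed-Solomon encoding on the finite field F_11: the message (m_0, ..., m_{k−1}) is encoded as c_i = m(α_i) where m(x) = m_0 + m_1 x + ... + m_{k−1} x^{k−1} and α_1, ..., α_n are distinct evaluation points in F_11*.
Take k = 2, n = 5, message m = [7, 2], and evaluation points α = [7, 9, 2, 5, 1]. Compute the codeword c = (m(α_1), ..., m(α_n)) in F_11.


c = [10, 3, 0, 6, 9]

Message polynomial: m(x) = 7 + 2·x (mod 11).
For each evaluation point α_i, compute m(α_i) mod 11:
  α_1 = 7: Horner steps 2 → 10, so m(7) = 10.
  α_2 = 9: Horner steps 2 → 3, so m(9) = 3.
  α_3 = 2: Horner steps 2 → 0, so m(2) = 0.
  α_4 = 5: Horner steps 2 → 6, so m(5) = 6.
  α_5 = 1: Horner steps 2 → 9, so m(1) = 9.
Codeword c = [10, 3, 0, 6, 9] ∈ F_11^5.


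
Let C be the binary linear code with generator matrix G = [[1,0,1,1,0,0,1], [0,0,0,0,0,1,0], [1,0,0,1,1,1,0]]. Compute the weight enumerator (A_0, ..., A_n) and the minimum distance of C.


Weight distribution: A_0 = 1, A_1 = 1, A_3 = 2, A_4 = 3, A_5 = 1. Minimum distance d = 1.

Enumerate all 2^3 = 8 messages m ∈ F_2^3.
For each, compute codeword c = mG in F_2^7, then tally its weight.
  m = 000 → c = 0000000, weight = 0.
  m = 100 → c = 1011001, weight = 4.
  m = 010 → c = 0000010, weight = 1.
  m = 110 → c = 1011011, weight = 5.
  m = 001 → c = 1001110, weight = 4.
  m = 101 → c = 0010111, weight = 4.
  m = 011 → c = 1001100, weight = 3.
  m = 111 → c = 0010101, weight = 3.
Tally weights:
  weight 0: 1 codewords.
  weight 1: 1 codewords.
  weight 3: 2 codewords.
  weight 4: 3 codewords.
  weight 5: 1 codewords.
Minimum distance d = smallest w > 0 with A_w > 0 = 1.
Sanity: Σ A_w = 8 = 2^3 = 8 ✓.


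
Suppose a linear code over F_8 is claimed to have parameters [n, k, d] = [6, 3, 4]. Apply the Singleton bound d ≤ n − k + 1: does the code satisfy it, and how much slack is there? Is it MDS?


Singleton RHS = n − k + 1 = 4, slack = 0, bound satisfied, MDS.

Singleton bound: d ≤ n − k + 1.
Here n = 6, k = 3, so n − k + 1 = 4.
Given d = 4, check d ≤ 4: YES.
Slack = (n − k + 1) − d = 0.
The code is MDS (slack = 0).
Description: the claimed parameters are [6, 3, 4]_8; such a code would be MDS (meets Singleton bound).


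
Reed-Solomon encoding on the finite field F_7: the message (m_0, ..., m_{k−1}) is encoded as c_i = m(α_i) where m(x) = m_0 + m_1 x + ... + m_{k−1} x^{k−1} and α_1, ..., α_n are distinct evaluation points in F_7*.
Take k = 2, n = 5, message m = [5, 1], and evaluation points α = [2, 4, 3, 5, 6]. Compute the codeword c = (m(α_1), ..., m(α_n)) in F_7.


c = [0, 2, 1, 3, 4]

Message polynomial: m(x) = 5 + 1·x (mod 7).
For each evaluation point α_i, compute m(α_i) mod 7:
  α_1 = 2: Horner steps 1 → 0, so m(2) = 0.
  α_2 = 4: Horner steps 1 → 2, so m(4) = 2.
  α_3 = 3: Horner steps 1 → 1, so m(3) = 1.
  α_4 = 5: Horner steps 1 → 3, so m(5) = 3.
  α_5 = 6: Horner steps 1 → 4, so m(6) = 4.
Codeword c = [0, 2, 1, 3, 4] ∈ F_7^5.


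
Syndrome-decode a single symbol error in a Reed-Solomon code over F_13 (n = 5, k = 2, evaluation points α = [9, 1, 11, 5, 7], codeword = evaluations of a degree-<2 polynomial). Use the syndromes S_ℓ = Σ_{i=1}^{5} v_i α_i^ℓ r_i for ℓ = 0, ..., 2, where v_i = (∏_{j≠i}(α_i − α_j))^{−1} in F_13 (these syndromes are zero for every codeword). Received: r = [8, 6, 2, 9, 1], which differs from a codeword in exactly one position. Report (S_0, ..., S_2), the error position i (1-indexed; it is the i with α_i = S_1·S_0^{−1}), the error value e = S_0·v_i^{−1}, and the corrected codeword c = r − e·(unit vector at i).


S = (5, 12, 8), error at position 4, error magnitude e = 2, c = [8, 6, 2, 7, 1].

Step 1: column multipliers v_i = (∏_{j≠i}(α_i − α_j))^{−1} mod 13.
  i = 1 (α = 9): (9−1)(9−11)(9−5)(9−7) = 8·(−2)·4·2 = −128 ≡ 2, so v_1 = 2^{−1} = 7 (mod 13).
  i = 2 (α = 1): (1−9)(1−11)(1−5)(1−7) = (−8)·(−10)·(−4)·(−6) = 1920 ≡ 9, so v_2 = 9^{−1} = 3 (mod 13).
  i = 3 (α = 11): (11−9)(11−1)(11−5)(11−7) = 2·10·6·4 = 480 ≡ 12, so v_3 = 12^{−1} = 12 (mod 13).
  i = 4 (α = 5): (5−9)(5−1)(5−11)(5−7) = (−4)·4·(−6)·(−2) = −192 ≡ 3, so v_4 = 3^{−1} = 9 (mod 13).
  i = 5 (α = 7): (7−9)(7−1)(7−11)(7−5) = (−2)·6·(−4)·2 = 96 ≡ 5, so v_5 = 5^{−1} = 8 (mod 13).
  v = [7, 3, 12, 9, 8].
Step 2: syndromes of r = [8, 6, 2, 9, 1] (all sums mod 13).
  S_0 = Σ v_i r_i = 7·8 + 3·6 + 12·2 + 9·9 + 8·1 = 187 ≡ 5.
  S_1 = Σ v_i α_i r_i = 7·9·8 + 3·1·6 + 12·11·2 + 9·5·9 + 8·7·1 = 1247 ≡ 12.
  α_i^2 mod 13 = [3, 1, 4, 12, 10].
  S_2 = Σ v_i α_i^2 r_i = 7·3·8 + 3·1·6 + 12·4·2 + 9·12·9 + 8·10·1 = 1334 ≡ 8.
  S = (5, 12, 8) ≠ 0, so r is not a codeword (an error is present).
Step 3: locate the error. For a single error e at position i, S_ℓ = v_i·e·α_i^ℓ, so α_err = S_1/S_0.
  S_0^{−1} = 5^{−1} = 8 (mod 13), so α_err = 12·8 = 96 ≡ 5 = α_4. Error position i = 4.
  Consistency check: S_2/S_1 = 8·12 = 96 ≡ 5 = α_err ✓ (single-error assumption holds).
Step 4: error magnitude e = S_0/v_4 = S_0·∏_{j≠4}(α_4 − α_j) = 5·3 = 15 ≡ 2 (mod 13).
Step 5: correct position 4: c_4 = r_4 − e = 9 − 2 ≡ 7 (mod 13). Hence c = [8, 6, 2, 7, 1].
  Check: interpolating c through the α_i gives m(x) = 9 + 10·x (degree < 2) with m(α_i) = c_i for every i, so c is indeed a codeword.


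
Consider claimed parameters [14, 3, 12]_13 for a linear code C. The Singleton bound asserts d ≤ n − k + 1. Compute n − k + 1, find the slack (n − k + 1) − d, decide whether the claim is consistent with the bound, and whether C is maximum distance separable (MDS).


Singleton RHS = n − k + 1 = 12, slack = 0, bound satisfied, MDS.

Singleton bound: d ≤ n − k + 1.
Here n = 14, k = 3, so n − k + 1 = 12.
Given d = 12, check d ≤ 12: YES.
Slack = (n − k + 1) − d = 0.
The code is MDS (slack = 0).
Description: the claimed parameters are [14, 3, 12]_13; such a code would be MDS (meets Singleton bound).


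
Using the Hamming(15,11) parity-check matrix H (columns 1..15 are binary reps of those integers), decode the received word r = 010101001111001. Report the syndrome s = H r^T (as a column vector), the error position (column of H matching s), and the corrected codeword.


s = (1, 0, 1, 1)^T, error position = 11, corrected codeword c = 010101001101001

Compute s = H r^T mod 2 one row at a time:
  s_1 = 0 + 1 + 1 + 1 + 1 + 0 + 0 + 1 = 5 ≡ 1 (mod 2).
  s_2 = 1 + 0 + 1 + 0 + 1 + 0 + 0 + 1 = 4 ≡ 0 (mod 2).
  s_3 = 1 + 0 + 1 + 0 + 1 + 1 + 0 + 1 = 5 ≡ 1 (mod 2).
  s_4 = 0 + 0 + 0 + 0 + 1 + 1 + 0 + 1 = 3 ≡ 1 (mod 2).
s = (1, 0, 1, 1)^T — this equals column 11 of H (binary 1011), so error is at position 11.
Correct: flip bit 11 of r = 010101001111001 to get c = 010101001101001.


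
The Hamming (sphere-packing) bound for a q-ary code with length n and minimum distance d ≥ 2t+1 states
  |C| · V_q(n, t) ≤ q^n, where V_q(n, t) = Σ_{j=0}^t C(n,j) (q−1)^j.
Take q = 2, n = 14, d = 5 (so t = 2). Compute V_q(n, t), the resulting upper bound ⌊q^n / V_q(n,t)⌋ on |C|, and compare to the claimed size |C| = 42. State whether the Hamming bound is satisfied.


V_q(n, t) = 106, q^n = 16384, Hamming bound = 154, |C| = 42 ≤ bound (satisfied).

Step 1: Compute V_q(n, t) = Σ_{j=0}^2 C(n, j) (q−1)^j.
  j = 0: C(14,0)·(1)^0 = 1·1 = 1.
  j = 1: C(14,1)·(1)^1 = 14·1 = 14.
  j = 2: C(14,2)·(1)^2 = 91·1 = 91.
  V_q(n, t) = 1 + 14 + 91 = 106.
Step 2: q^n = 2^14 = 16384.
Step 3: Hamming bound ⌊q^n / V_q(n,t)⌋ = ⌊16384/106⌋ = 154.
Step 4: Compare |C| = 42 to 154: satisfied.
The claimed |C| lies below the Hamming bound.


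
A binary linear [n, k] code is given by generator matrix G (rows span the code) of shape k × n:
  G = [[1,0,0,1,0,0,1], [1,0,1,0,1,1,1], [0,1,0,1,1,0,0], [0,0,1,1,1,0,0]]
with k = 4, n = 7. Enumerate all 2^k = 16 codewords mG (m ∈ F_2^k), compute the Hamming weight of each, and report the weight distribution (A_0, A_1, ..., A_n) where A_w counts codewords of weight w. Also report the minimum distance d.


Weight distribution: A_0 = 1, A_1 = 1, A_2 = 1, A_3 = 4, A_4 = 5, A_5 = 3, A_6 = 1. Minimum distance d = 1.

Enumerate all 2^4 = 16 messages m ∈ F_2^4.
For each, compute codeword c = mG in F_2^7, then tally its weight.
  m = 0000 → c = 0000000, weight = 0.
  m = 1000 → c = 1001001, weight = 3.
  m = 0100 → c = 1010111, weight = 5.
  m = 1100 → c = 0011110, weight = 4.
  m = 0010 → c = 0101100, weight = 3.
  m = 1010 → c = 1100101, weight = 4.
  m = 0110 → c = 1111011, weight = 6.
  m = 1110 → c = 0110010, weight = 3.
  m = 0001 → c = 0011100, weight = 3.
  m = 1001 → c = 1010101, weight = 4.
  m = 0101 → c = 1001011, weight = 4.
  m = 1101 → c = 0000010, weight = 1.
  m = 0011 → c = 0110000, weight = 2.
  m = 1011 → c = 1111001, weight = 5.
  m = 0111 → c = 1100111, weight = 5.
  m = 1111 → c = 0101110, weight = 4.
Tally weights:
  weight 0: 1 codewords.
  weight 1: 1 codewords.
  weight 2: 1 codewords.
  weight 3: 4 codewords.
  weight 4: 5 codewords.
  weight 5: 3 codewords.
  weight 6: 1 codewords.
Minimum distance d = smallest w > 0 with A_w > 0 = 1.
Sanity: Σ A_w = 16 = 2^4 = 16 ✓.


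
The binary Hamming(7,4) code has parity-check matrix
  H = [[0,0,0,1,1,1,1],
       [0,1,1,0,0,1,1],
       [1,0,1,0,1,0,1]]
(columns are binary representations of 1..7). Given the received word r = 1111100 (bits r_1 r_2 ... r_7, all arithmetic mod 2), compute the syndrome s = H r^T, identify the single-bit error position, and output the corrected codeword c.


s = (0, 0, 1)^T, error position = 1, corrected codeword c = 0111100

Compute s = H r^T mod 2 one row at a time:
  s_1 = 1 + 1 + 0 + 0 = 2 ≡ 0 (mod 2).
  s_2 = 1 + 1 + 0 + 0 = 2 ≡ 0 (mod 2).
  s_3 = 1 + 1 + 1 + 0 = 3 ≡ 1 (mod 2).
s = (0, 0, 1)^T — this equals column 1 of H (binary 001), so error is at position 1.
Correct: flip bit 1 of r = 1111100 to get c = 0111100.


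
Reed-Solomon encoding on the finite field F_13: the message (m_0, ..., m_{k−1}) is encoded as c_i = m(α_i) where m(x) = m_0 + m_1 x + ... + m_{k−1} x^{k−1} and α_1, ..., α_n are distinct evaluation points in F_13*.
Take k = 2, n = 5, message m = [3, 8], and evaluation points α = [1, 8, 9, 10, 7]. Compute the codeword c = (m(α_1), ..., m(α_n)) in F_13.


c = [11, 2, 10, 5, 7]

Message polynomial: m(x) = 3 + 8·x (mod 13).
For each evaluation point α_i, compute m(α_i) mod 13:
  α_1 = 1: Horner steps 8 → 11, so m(1) = 11.
  α_2 = 8: Horner steps 8 → 2, so m(8) = 2.
  α_3 = 9: Horner steps 8 → 10, so m(9) = 10.
  α_4 = 10: Horner steps 8 → 5, so m(10) = 5.
  α_5 = 7: Horner steps 8 → 7, so m(7) = 7.
Codeword c = [11, 2, 10, 5, 7] ∈ F_13^5.


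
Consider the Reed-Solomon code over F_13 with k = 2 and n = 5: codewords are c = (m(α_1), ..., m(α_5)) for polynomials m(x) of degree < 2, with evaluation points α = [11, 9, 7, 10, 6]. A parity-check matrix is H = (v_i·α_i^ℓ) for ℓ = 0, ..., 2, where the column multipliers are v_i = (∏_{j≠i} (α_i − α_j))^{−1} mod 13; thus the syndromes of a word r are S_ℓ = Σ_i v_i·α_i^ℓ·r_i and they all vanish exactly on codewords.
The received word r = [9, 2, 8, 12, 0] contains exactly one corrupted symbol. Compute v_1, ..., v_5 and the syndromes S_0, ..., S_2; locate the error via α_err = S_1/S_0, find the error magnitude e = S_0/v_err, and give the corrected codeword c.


S = (10, 8, 9), error at position 5, error magnitude e = 2, c = [9, 2, 8, 12, 11].

Step 1: column multipliers v_i = (∏_{j≠i}(α_i − α_j))^{−1} mod 13.
  i = 1 (α = 11): (11−9)(11−7)(11−10)(11−6) = 2·4·1·5 = 40 ≡ 1, so v_1 = 1^{−1} = 1 (mod 13).
  i = 2 (α = 9): (9−11)(9−7)(9−10)(9−6) = (−2)·2·(−1)·3 = 12 ≡ 12, so v_2 = 12^{−1} = 12 (mod 13).
  i = 3 (α = 7): (7−11)(7−9)(7−10)(7−6) = (−4)·(−2)·(−3)·1 = −24 ≡ 2, so v_3 = 2^{−1} = 7 (mod 13).
  i = 4 (α = 10): (10−11)(10−9)(10−7)(10−6) = (−1)·1·3·4 = −12 ≡ 1, so v_4 = 1^{−1} = 1 (mod 13).
  i = 5 (α = 6): (6−11)(6−9)(6−7)(6−10) = (−5)·(−3)·(−1)·(−4) = 60 ≡ 8, so v_5 = 8^{−1} = 5 (mod 13).
  v = [1, 12, 7, 1, 5].
Step 2: syndromes of r = [9, 2, 8, 12, 0] (all sums mod 13).
  S_0 = Σ v_i r_i = 1·9 + 12·2 + 7·8 + 1·12 + 5·0 = 101 ≡ 10.
  S_1 = Σ v_i α_i r_i = 1·11·9 + 12·9·2 + 7·7·8 + 1·10·12 + 5·6·0 = 827 ≡ 8.
  α_i^2 mod 13 = [4, 3, 10, 9, 10].
  S_2 = Σ v_i α_i^2 r_i = 1·4·9 + 12·3·2 + 7·10·8 + 1·9·12 + 5·10·0 = 776 ≡ 9.
  S = (10, 8, 9) ≠ 0, so r is not a codeword (an error is present).
Step 3: locate the error. For a single error e at position i, S_ℓ = v_i·e·α_i^ℓ, so α_err = S_1/S_0.
  S_0^{−1} = 10^{−1} = 4 (mod 13), so α_err = 8·4 = 32 ≡ 6 = α_5. Error position i = 5.
  Consistency check: S_2/S_1 = 9·5 = 45 ≡ 6 = α_err ✓ (single-error assumption holds).
Step 4: error magnitude e = S_0/v_5 = S_0·∏_{j≠5}(α_5 − α_j) = 10·8 = 80 ≡ 2 (mod 13).
Step 5: correct position 5: c_5 = r_5 − e = 0 − 2 ≡ 11 (mod 13). Hence c = [9, 2, 8, 12, 11].
  Check: interpolating c through the α_i gives m(x) = 3 + 10·x (degree < 2) with m(α_i) = c_i for every i, so c is indeed a codeword.


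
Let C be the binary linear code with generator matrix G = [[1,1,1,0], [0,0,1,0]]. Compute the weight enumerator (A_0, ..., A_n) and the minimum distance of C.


Weight distribution: A_0 = 1, A_1 = 1, A_2 = 1, A_3 = 1. Minimum distance d = 1.

Enumerate all 2^2 = 4 messages m ∈ F_2^2.
For each, compute codeword c = mG in F_2^4, then tally its weight.
  m = 00 → c = 0000, weight = 0.
  m = 10 → c = 1110, weight = 3.
  m = 01 → c = 0010, weight = 1.
  m = 11 → c = 1100, weight = 2.
Tally weights:
  weight 0: 1 codewords.
  weight 1: 1 codewords.
  weight 2: 1 codewords.
  weight 3: 1 codewords.
Minimum distance d = smallest w > 0 with A_w > 0 = 1.
Sanity: Σ A_w = 4 = 2^2 = 4 ✓.


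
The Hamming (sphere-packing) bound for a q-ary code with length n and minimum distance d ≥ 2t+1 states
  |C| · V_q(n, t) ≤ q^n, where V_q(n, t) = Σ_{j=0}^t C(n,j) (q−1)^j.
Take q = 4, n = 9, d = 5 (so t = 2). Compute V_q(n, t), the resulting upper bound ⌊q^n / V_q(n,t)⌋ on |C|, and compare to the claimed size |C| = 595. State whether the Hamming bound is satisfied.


V_q(n, t) = 352, q^n = 262144, Hamming bound = 744, |C| = 595 ≤ bound (satisfied).

Step 1: Compute V_q(n, t) = Σ_{j=0}^2 C(n, j) (q−1)^j.
  j = 0: C(9,0)·(3)^0 = 1·1 = 1.
  j = 1: C(9,1)·(3)^1 = 9·3 = 27.
  j = 2: C(9,2)·(3)^2 = 36·9 = 324.
  V_q(n, t) = 1 + 27 + 324 = 352.
Step 2: q^n = 4^9 = 262144.
Step 3: Hamming bound ⌊q^n / V_q(n,t)⌋ = ⌊262144/352⌋ = 744.
Step 4: Compare |C| = 595 to 744: satisfied.
The claimed |C| lies below the Hamming bound.


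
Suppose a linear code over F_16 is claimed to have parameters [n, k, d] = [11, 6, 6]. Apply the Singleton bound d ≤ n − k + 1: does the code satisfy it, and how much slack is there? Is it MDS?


Singleton RHS = n − k + 1 = 6, slack = 0, bound satisfied, MDS.

Singleton bound: d ≤ n − k + 1.
Here n = 11, k = 6, so n − k + 1 = 6.
Given d = 6, check d ≤ 6: YES.
Slack = (n − k + 1) − d = 0.
The code is MDS (slack = 0).
Description: the claimed parameters are [11, 6, 6]_16; such a code would be MDS (meets Singleton bound).


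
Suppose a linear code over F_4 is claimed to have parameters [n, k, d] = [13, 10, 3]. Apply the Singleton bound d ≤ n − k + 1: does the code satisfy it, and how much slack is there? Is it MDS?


Singleton RHS = n − k + 1 = 4, slack = 1, bound satisfied, not MDS.

Singleton bound: d ≤ n − k + 1.
Here n = 13, k = 10, so n − k + 1 = 4.
Given d = 3, check d ≤ 4: YES.
Slack = (n − k + 1) − d = 1.
The code is NOT MDS (slack = 1 > 0).
Description: the claimed parameters are [13, 10, 3]_4; such a code would be non-MDS.


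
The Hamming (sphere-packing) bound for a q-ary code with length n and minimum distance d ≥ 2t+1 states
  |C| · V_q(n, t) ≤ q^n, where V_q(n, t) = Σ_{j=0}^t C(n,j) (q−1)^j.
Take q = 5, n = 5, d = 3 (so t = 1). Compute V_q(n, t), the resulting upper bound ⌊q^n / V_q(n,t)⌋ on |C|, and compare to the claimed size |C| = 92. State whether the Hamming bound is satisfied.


V_q(n, t) = 21, q^n = 3125, Hamming bound = 148, |C| = 92 ≤ bound (satisfied).

Step 1: Compute V_q(n, t) = Σ_{j=0}^1 C(n, j) (q−1)^j.
  j = 0: C(5,0)·(4)^0 = 1·1 = 1.
  j = 1: C(5,1)·(4)^1 = 5·4 = 20.
  V_q(n, t) = 1 + 20 = 21.
Step 2: q^n = 5^5 = 3125.
Step 3: Hamming bound ⌊q^n / V_q(n,t)⌋ = ⌊3125/21⌋ = 148.
Step 4: Compare |C| = 92 to 148: satisfied.
The claimed |C| lies below the Hamming bound.


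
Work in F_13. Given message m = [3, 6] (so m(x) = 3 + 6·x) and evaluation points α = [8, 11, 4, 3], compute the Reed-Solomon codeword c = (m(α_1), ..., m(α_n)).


c = [12, 4, 1, 8]

Message polynomial: m(x) = 3 + 6·x (mod 13).
For each evaluation point α_i, compute m(α_i) mod 13:
  α_1 = 8: Horner steps 6 → 12, so m(8) = 12.
  α_2 = 11: Horner steps 6 → 4, so m(11) = 4.
  α_3 = 4: Horner steps 6 → 1, so m(4) = 1.
  α_4 = 3: Horner steps 6 → 8, so m(3) = 8.
Codeword c = [12, 4, 1, 8] ∈ F_13^4.


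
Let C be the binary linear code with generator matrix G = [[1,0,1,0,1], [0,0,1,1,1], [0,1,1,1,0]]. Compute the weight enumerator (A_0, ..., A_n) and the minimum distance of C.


Weight distribution: A_0 = 1, A_2 = 2, A_3 = 4, A_4 = 1. Minimum distance d = 2.

Enumerate all 2^3 = 8 messages m ∈ F_2^3.
For each, compute codeword c = mG in F_2^5, then tally its weight.
  m = 000 → c = 00000, weight = 0.
  m = 100 → c = 10101, weight = 3.
  m = 010 → c = 00111, weight = 3.
  m = 110 → c = 10010, weight = 2.
  m = 001 → c = 01110, weight = 3.
  m = 101 → c = 11011, weight = 4.
  m = 011 → c = 01001, weight = 2.
  m = 111 → c = 11100, weight = 3.
Tally weights:
  weight 0: 1 codewords.
  weight 2: 2 codewords.
  weight 3: 4 codewords.
  weight 4: 1 codewords.
Minimum distance d = smallest w > 0 with A_w > 0 = 2.
Sanity: Σ A_w = 8 = 2^3 = 8 ✓.


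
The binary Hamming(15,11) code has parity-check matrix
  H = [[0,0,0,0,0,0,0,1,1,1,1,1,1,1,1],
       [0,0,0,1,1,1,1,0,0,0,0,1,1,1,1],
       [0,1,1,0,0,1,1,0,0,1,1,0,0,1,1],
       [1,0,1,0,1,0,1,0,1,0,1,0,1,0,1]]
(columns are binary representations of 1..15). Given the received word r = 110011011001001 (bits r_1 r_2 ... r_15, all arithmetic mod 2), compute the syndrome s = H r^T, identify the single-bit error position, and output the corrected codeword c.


s = (0, 0, 1, 0)^T, error position = 2, corrected codeword c = 100011011001001

Compute s = H r^T mod 2 one row at a time:
  s_1 = 1 + 1 + 0 + 0 + 1 + 0 + 0 + 1 = 4 ≡ 0 (mod 2).
  s_2 = 0 + 1 + 1 + 0 + 1 + 0 + 0 + 1 = 4 ≡ 0 (mod 2).
  s_3 = 1 + 0 + 1 + 0 + 0 + 0 + 0 + 1 = 3 ≡ 1 (mod 2).
  s_4 = 1 + 0 + 1 + 0 + 1 + 0 + 0 + 1 = 4 ≡ 0 (mod 2).
s = (0, 0, 1, 0)^T — this equals column 2 of H (binary 0010), so error is at position 2.
Correct: flip bit 2 of r = 110011011001001 to get c = 100011011001001.


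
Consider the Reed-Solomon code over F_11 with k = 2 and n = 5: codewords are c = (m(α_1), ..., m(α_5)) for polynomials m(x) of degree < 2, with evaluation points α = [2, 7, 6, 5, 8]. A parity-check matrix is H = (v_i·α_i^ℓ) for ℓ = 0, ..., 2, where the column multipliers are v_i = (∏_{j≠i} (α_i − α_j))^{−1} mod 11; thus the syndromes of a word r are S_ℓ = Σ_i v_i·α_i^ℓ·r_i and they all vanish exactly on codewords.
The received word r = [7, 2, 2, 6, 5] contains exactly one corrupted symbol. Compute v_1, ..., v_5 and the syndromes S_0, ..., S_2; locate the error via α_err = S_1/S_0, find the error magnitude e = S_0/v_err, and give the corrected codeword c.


S = (4, 6, 9), error at position 2, error magnitude e = 4, c = [7, 9, 2, 6, 5].

Step 1: column multipliers v_i = (∏_{j≠i}(α_i − α_j))^{−1} mod 11.
  i = 1 (α = 2): (2−7)(2−6)(2−5)(2−8) = (−5)·(−4)·(−3)·(−6) = 360 ≡ 8, so v_1 = 8^{−1} = 7 (mod 11).
  i = 2 (α = 7): (7−2)(7−6)(7−5)(7−8) = 5·1·2·(−1) = −10 ≡ 1, so v_2 = 1^{−1} = 1 (mod 11).
  i = 3 (α = 6): (6−2)(6−7)(6−5)(6−8) = 4·(−1)·1·(−2) = 8 ≡ 8, so v_3 = 8^{−1} = 7 (mod 11).
  i = 4 (α = 5): (5−2)(5−7)(5−6)(5−8) = 3·(−2)·(−1)·(−3) = −18 ≡ 4, so v_4 = 4^{−1} = 3 (mod 11).
  i = 5 (α = 8): (8−2)(8−7)(8−6)(8−5) = 6·1·2·3 = 36 ≡ 3, so v_5 = 3^{−1} = 4 (mod 11).
  v = [7, 1, 7, 3, 4].
Step 2: syndromes of r = [7, 2, 2, 6, 5] (all sums mod 11).
  S_0 = Σ v_i r_i = 7·7 + 1·2 + 7·2 + 3·6 + 4·5 = 103 ≡ 4.
  S_1 = Σ v_i α_i r_i = 7·2·7 + 1·7·2 + 7·6·2 + 3·5·6 + 4·8·5 = 446 ≡ 6.
  α_i^2 mod 11 = [4, 5, 3, 3, 9].
  S_2 = Σ v_i α_i^2 r_i = 7·4·7 + 1·5·2 + 7·3·2 + 3·3·6 + 4·9·5 = 482 ≡ 9.
  S = (4, 6, 9) ≠ 0, so r is not a codeword (an error is present).
Step 3: locate the error. For a single error e at position i, S_ℓ = v_i·e·α_i^ℓ, so α_err = S_1/S_0.
  S_0^{−1} = 4^{−1} = 3 (mod 11), so α_err = 6·3 = 18 ≡ 7 = α_2. Error position i = 2.
  Consistency check: S_2/S_1 = 9·2 = 18 ≡ 7 = α_err ✓ (single-error assumption holds).
Step 4: error magnitude e = S_0/v_2 = S_0·∏_{j≠2}(α_2 − α_j) = 4·1 = 4 ≡ 4 (mod 11).
Step 5: correct position 2: c_2 = r_2 − e = 2 − 4 ≡ 9 (mod 11). Hence c = [7, 9, 2, 6, 5].
  Check: interpolating c through the α_i gives m(x) = 4 + 7·x (degree < 2) with m(α_i) = c_i for every i, so c is indeed a codeword.


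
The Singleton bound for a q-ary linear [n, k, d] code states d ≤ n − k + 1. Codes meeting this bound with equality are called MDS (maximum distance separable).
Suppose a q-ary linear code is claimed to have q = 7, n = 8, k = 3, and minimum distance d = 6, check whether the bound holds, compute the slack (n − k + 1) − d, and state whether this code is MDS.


Singleton RHS = n − k + 1 = 6, slack = 0, bound satisfied, MDS.

Singleton bound: d ≤ n − k + 1.
Here n = 8, k = 3, so n − k + 1 = 6.
Given d = 6, check d ≤ 6: YES.
Slack = (n − k + 1) − d = 0.
The code is MDS (slack = 0).
Description: the claimed parameters are [8, 3, 6]_7; such a code would be MDS (meets Singleton bound).


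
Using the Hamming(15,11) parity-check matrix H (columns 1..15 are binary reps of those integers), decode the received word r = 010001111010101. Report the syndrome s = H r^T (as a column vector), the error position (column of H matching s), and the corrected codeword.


s = (1, 0, 1, 1)^T, error position = 11, corrected codeword c = 010001111000101

Compute s = H r^T mod 2 one row at a time:
  s_1 = 1 + 1 + 0 + 1 + 0 + 1 + 0 + 1 = 5 ≡ 1 (mod 2).
  s_2 = 0 + 0 + 1 + 1 + 0 + 1 + 0 + 1 = 4 ≡ 0 (mod 2).
  s_3 = 1 + 0 + 1 + 1 + 0 + 1 + 0 + 1 = 5 ≡ 1 (mod 2).
  s_4 = 0 + 0 + 0 + 1 + 1 + 1 + 1 + 1 = 5 ≡ 1 (mod 2).
s = (1, 0, 1, 1)^T — this equals column 11 of H (binary 1011), so error is at position 11.
Correct: flip bit 11 of r = 010001111010101 to get c = 010001111000101.


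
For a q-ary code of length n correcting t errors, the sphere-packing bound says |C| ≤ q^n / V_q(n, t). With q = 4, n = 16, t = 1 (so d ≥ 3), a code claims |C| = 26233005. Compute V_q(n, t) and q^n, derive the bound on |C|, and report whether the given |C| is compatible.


V_q(n, t) = 49, q^n = 4294967296, Hamming bound = 87652393, |C| = 26233005 ≤ bound (satisfied).

Step 1: Compute V_q(n, t) = Σ_{j=0}^1 C(n, j) (q−1)^j.
  j = 0: C(16,0)·(3)^0 = 1·1 = 1.
  j = 1: C(16,1)·(3)^1 = 16·3 = 48.
  V_q(n, t) = 1 + 48 = 49.
Step 2: q^n = 4^16 = 4294967296.
Step 3: Hamming bound ⌊q^n / V_q(n,t)⌋ = ⌊4294967296/49⌋ = 87652393.
Step 4: Compare |C| = 26233005 to 87652393: satisfied.
The claimed |C| lies below the Hamming bound.


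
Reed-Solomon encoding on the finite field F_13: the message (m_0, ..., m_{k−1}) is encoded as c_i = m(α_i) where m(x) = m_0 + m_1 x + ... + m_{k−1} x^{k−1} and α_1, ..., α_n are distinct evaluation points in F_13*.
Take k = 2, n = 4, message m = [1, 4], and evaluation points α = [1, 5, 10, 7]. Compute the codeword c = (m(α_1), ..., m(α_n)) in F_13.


c = [5, 8, 2, 3]

Message polynomial: m(x) = 1 + 4·x (mod 13).
For each evaluation point α_i, compute m(α_i) mod 13:
  α_1 = 1: Horner steps 4 → 5, so m(1) = 5.
  α_2 = 5: Horner steps 4 → 8, so m(5) = 8.
  α_3 = 10: Horner steps 4 → 2, so m(10) = 2.
  α_4 = 7: Horner steps 4 → 3, so m(7) = 3.
Codeword c = [5, 8, 2, 3] ∈ F_13^4.


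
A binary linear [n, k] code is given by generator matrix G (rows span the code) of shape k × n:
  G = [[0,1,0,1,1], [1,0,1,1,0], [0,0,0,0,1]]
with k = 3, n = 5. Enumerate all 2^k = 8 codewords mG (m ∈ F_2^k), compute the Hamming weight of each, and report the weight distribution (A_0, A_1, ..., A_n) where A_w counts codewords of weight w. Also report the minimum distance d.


Weight distribution: A_0 = 1, A_1 = 1, A_2 = 1, A_3 = 3, A_4 = 2. Minimum distance d = 1.

Enumerate all 2^3 = 8 messages m ∈ F_2^3.
For each, compute codeword c = mG in F_2^5, then tally its weight.
  m = 000 → c = 00000, weight = 0.
  m = 100 → c = 01011, weight = 3.
  m = 010 → c = 10110, weight = 3.
  m = 110 → c = 11101, weight = 4.
  m = 001 → c = 00001, weight = 1.
  m = 101 → c = 01010, weight = 2.
  m = 011 → c = 10111, weight = 4.
  m = 111 → c = 11100, weight = 3.
Tally weights:
  weight 0: 1 codewords.
  weight 1: 1 codewords.
  weight 2: 1 codewords.
  weight 3: 3 codewords.
  weight 4: 2 codewords.
Minimum distance d = smallest w > 0 with A_w > 0 = 1.
Sanity: Σ A_w = 8 = 2^3 = 8 ✓.


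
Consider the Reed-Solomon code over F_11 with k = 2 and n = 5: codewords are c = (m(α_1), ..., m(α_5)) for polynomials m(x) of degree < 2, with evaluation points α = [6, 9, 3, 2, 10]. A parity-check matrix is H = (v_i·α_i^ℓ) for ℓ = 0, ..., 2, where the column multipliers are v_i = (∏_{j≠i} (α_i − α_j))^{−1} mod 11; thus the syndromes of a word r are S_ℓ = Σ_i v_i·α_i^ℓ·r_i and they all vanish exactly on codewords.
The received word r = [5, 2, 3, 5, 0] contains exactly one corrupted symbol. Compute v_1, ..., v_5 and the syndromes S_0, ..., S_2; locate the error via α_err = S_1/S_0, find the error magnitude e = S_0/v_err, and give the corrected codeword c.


S = (8, 4, 2), error at position 1, error magnitude e = 8, c = [8, 2, 3, 5, 0].

Step 1: column multipliers v_i = (∏_{j≠i}(α_i − α_j))^{−1} mod 11.
  i = 1 (α = 6): (6−9)(6−3)(6−2)(6−10) = (−3)·3·4·(−4) = 144 ≡ 1, so v_1 = 1^{−1} = 1 (mod 11).
  i = 2 (α = 9): (9−6)(9−3)(9−2)(9−10) = 3·6·7·(−1) = −126 ≡ 6, so v_2 = 6^{−1} = 2 (mod 11).
  i = 3 (α = 3): (3−6)(3−9)(3−2)(3−10) = (−3)·(−6)·1·(−7) = −126 ≡ 6, so v_3 = 6^{−1} = 2 (mod 11).
  i = 4 (α = 2): (2−6)(2−9)(2−3)(2−10) = (−4)·(−7)·(−1)·(−8) = 224 ≡ 4, so v_4 = 4^{−1} = 3 (mod 11).
  i = 5 (α = 10): (10−6)(10−9)(10−3)(10−2) = 4·1·7·8 = 224 ≡ 4, so v_5 = 4^{−1} = 3 (mod 11).
  v = [1, 2, 2, 3, 3].
Step 2: syndromes of r = [5, 2, 3, 5, 0] (all sums mod 11).
  S_0 = Σ v_i r_i = 1·5 + 2·2 + 2·3 + 3·5 + 3·0 = 30 ≡ 8.
  S_1 = Σ v_i α_i r_i = 1·6·5 + 2·9·2 + 2·3·3 + 3·2·5 + 3·10·0 = 114 ≡ 4.
  α_i^2 mod 11 = [3, 4, 9, 4, 1].
  S_2 = Σ v_i α_i^2 r_i = 1·3·5 + 2·4·2 + 2·9·3 + 3·4·5 + 3·1·0 = 145 ≡ 2.
  S = (8, 4, 2) ≠ 0, so r is not a codeword (an error is present).
Step 3: locate the error. For a single error e at position i, S_ℓ = v_i·e·α_i^ℓ, so α_err = S_1/S_0.
  S_0^{−1} = 8^{−1} = 7 (mod 11), so α_err = 4·7 = 28 ≡ 6 = α_1. Error position i = 1.
  Consistency check: S_2/S_1 = 2·3 = 6 ≡ 6 = α_err ✓ (single-error assumption holds).
Step 4: error magnitude e = S_0/v_1 = S_0·∏_{j≠1}(α_1 − α_j) = 8·1 = 8 ≡ 8 (mod 11).
Step 5: correct position 1: c_1 = r_1 − e = 5 − 8 ≡ 8 (mod 11). Hence c = [8, 2, 3, 5, 0].
  Check: interpolating c through the α_i gives m(x) = 9 + 9·x (degree < 2) with m(α_i) = c_i for every i, so c is indeed a codeword.


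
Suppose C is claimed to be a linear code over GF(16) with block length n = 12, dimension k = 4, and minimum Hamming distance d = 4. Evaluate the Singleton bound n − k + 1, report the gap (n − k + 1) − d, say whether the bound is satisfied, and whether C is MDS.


Singleton RHS = n − k + 1 = 9, slack = 5, bound satisfied, not MDS.

Singleton bound: d ≤ n − k + 1.
Here n = 12, k = 4, so n − k + 1 = 9.
Given d = 4, check d ≤ 9: YES.
Slack = (n − k + 1) − d = 5.
The code is NOT MDS (slack = 5 > 0).
Description: the claimed parameters are [12, 4, 4]_16; such a code would be non-MDS.


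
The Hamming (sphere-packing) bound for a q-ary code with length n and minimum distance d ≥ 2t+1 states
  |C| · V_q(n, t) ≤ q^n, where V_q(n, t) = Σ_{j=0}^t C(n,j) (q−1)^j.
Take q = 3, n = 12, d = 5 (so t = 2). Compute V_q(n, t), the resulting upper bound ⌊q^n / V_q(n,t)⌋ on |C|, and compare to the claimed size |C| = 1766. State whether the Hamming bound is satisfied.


V_q(n, t) = 289, q^n = 531441, Hamming bound = 1838, |C| = 1766 ≤ bound (satisfied).

Step 1: Compute V_q(n, t) = Σ_{j=0}^2 C(n, j) (q−1)^j.
  j = 0: C(12,0)·(2)^0 = 1·1 = 1.
  j = 1: C(12,1)·(2)^1 = 12·2 = 24.
  j = 2: C(12,2)·(2)^2 = 66·4 = 264.
  V_q(n, t) = 1 + 24 + 264 = 289.
Step 2: q^n = 3^12 = 531441.
Step 3: Hamming bound ⌊q^n / V_q(n,t)⌋ = ⌊531441/289⌋ = 1838.
Step 4: Compare |C| = 1766 to 1838: satisfied.
The claimed |C| lies below the Hamming bound.


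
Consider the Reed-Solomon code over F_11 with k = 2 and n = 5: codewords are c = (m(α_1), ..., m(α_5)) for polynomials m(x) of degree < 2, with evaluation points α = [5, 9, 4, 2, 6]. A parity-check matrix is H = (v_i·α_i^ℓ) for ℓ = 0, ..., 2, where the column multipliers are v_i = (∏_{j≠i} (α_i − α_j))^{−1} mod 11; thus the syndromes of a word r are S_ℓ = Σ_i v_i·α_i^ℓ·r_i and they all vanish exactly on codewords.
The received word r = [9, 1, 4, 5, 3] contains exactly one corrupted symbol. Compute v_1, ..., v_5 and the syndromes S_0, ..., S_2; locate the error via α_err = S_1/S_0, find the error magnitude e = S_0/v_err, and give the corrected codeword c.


S = (8, 6, 10), error at position 2, error magnitude e = 5, c = [9, 7, 4, 5, 3].

Step 1: column multipliers v_i = (∏_{j≠i}(α_i − α_j))^{−1} mod 11.
  i = 1 (α = 5): (5−9)(5−4)(5−2)(5−6) = (−4)·1·3·(−1) = 12 ≡ 1, so v_1 = 1^{−1} = 1 (mod 11).
  i = 2 (α = 9): (9−5)(9−4)(9−2)(9−6) = 4·5·7·3 = 420 ≡ 2, so v_2 = 2^{−1} = 6 (mod 11).
  i = 3 (α = 4): (4−5)(4−9)(4−2)(4−6) = (−1)·(−5)·2·(−2) = −20 ≡ 2, so v_3 = 2^{−1} = 6 (mod 11).
  i = 4 (α = 2): (2−5)(2−9)(2−4)(2−6) = (−3)·(−7)·(−2)·(−4) = 168 ≡ 3, so v_4 = 3^{−1} = 4 (mod 11).
  i = 5 (α = 6): (6−5)(6−9)(6−4)(6−2) = 1·(−3)·2·4 = −24 ≡ 9, so v_5 = 9^{−1} = 5 (mod 11).
  v = [1, 6, 6, 4, 5].
Step 2: syndromes of r = [9, 1, 4, 5, 3] (all sums mod 11).
  S_0 = Σ v_i r_i = 1·9 + 6·1 + 6·4 + 4·5 + 5·3 = 74 ≡ 8.
  S_1 = Σ v_i α_i r_i = 1·5·9 + 6·9·1 + 6·4·4 + 4·2·5 + 5·6·3 = 325 ≡ 6.
  α_i^2 mod 11 = [3, 4, 5, 4, 3].
  S_2 = Σ v_i α_i^2 r_i = 1·3·9 + 6·4·1 + 6·5·4 + 4·4·5 + 5·3·3 = 296 ≡ 10.
  S = (8, 6, 10) ≠ 0, so r is not a codeword (an error is present).
Step 3: locate the error. For a single error e at position i, S_ℓ = v_i·e·α_i^ℓ, so α_err = S_1/S_0.
  S_0^{−1} = 8^{−1} = 7 (mod 11), so α_err = 6·7 = 42 ≡ 9 = α_2. Error position i = 2.
  Consistency check: S_2/S_1 = 10·2 = 20 ≡ 9 = α_err ✓ (single-error assumption holds).
Step 4: error magnitude e = S_0/v_2 = S_0·∏_{j≠2}(α_2 − α_j) = 8·2 = 16 ≡ 5 (mod 11).
Step 5: correct position 2: c_2 = r_2 − e = 1 − 5 ≡ 7 (mod 11). Hence c = [9, 7, 4, 5, 3].
  Check: interpolating c through the α_i gives m(x) = 6 + 5·x (degree < 2) with m(α_i) = c_i for every i, so c is indeed a codeword.


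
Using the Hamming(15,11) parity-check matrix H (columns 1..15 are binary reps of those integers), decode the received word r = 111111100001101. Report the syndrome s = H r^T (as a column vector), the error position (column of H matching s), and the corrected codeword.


s = (1, 1, 1, 0)^T, error position = 14, corrected codeword c = 111111100001111

Compute s = H r^T mod 2 one row at a time:
  s_1 = 0 + 0 + 0 + 0 + 1 + 1 + 0 + 1 = 3 ≡ 1 (mod 2).
  s_2 = 1 + 1 + 1 + 1 + 1 + 1 + 0 + 1 = 7 ≡ 1 (mod 2).
  s_3 = 1 + 1 + 1 + 1 + 0 + 0 + 0 + 1 = 5 ≡ 1 (mod 2).
  s_4 = 1 + 1 + 1 + 1 + 0 + 0 + 1 + 1 = 6 ≡ 0 (mod 2).
s = (1, 1, 1, 0)^T — this equals column 14 of H (binary 1110), so error is at position 14.
Correct: flip bit 14 of r = 111111100001101 to get c = 111111100001111.


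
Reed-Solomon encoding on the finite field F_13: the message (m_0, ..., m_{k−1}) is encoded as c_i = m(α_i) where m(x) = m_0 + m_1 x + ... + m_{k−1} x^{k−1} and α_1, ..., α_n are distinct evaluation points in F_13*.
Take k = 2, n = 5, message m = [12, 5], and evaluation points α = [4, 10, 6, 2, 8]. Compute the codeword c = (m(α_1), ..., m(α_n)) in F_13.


c = [6, 10, 3, 9, 0]

Message polynomial: m(x) = 12 + 5·x (mod 13).
For each evaluation point α_i, compute m(α_i) mod 13:
  α_1 = 4: Horner steps 5 → 6, so m(4) = 6.
  α_2 = 10: Horner steps 5 → 10, so m(10) = 10.
  α_3 = 6: Horner steps 5 → 3, so m(6) = 3.
  α_4 = 2: Horner steps 5 → 9, so m(2) = 9.
  α_5 = 8: Horner steps 5 → 0, so m(8) = 0.
Codeword c = [6, 10, 3, 9, 0] ∈ F_13^5.


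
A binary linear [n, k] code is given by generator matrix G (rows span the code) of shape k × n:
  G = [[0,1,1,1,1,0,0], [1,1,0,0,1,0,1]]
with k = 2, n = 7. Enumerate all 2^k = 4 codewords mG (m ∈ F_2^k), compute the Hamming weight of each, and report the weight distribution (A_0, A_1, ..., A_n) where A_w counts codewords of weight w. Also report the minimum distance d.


Weight distribution: A_0 = 1, A_4 = 3. Minimum distance d = 4.

Enumerate all 2^2 = 4 messages m ∈ F_2^2.
For each, compute codeword c = mG in F_2^7, then tally its weight.
  m = 00 → c = 0000000, weight = 0.
  m = 10 → c = 0111100, weight = 4.
  m = 01 → c = 1100101, weight = 4.
  m = 11 → c = 1011001, weight = 4.
Tally weights:
  weight 0: 1 codewords.
  weight 4: 3 codewords.
Minimum distance d = smallest w > 0 with A_w > 0 = 4.
Sanity: Σ A_w = 4 = 2^2 = 4 ✓.


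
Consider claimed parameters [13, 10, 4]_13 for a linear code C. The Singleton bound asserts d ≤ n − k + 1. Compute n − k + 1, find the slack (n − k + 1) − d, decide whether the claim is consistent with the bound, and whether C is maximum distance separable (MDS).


Singleton RHS = n − k + 1 = 4, slack = 0, bound satisfied, MDS.

Singleton bound: d ≤ n − k + 1.
Here n = 13, k = 10, so n − k + 1 = 4.
Given d = 4, check d ≤ 4: YES.
Slack = (n − k + 1) − d = 0.
The code is MDS (slack = 0).
Description: the claimed parameters are [13, 10, 4]_13; such a code would be MDS (meets Singleton bound).


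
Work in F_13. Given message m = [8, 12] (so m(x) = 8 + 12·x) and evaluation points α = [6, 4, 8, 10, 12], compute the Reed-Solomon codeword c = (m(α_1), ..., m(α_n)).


c = [2, 4, 0, 11, 9]

Message polynomial: m(x) = 8 + 12·x (mod 13).
For each evaluation point α_i, compute m(α_i) mod 13:
  α_1 = 6: Horner steps 12 → 2, so m(6) = 2.
  α_2 = 4: Horner steps 12 → 4, so m(4) = 4.
  α_3 = 8: Horner steps 12 → 0, so m(8) = 0.
  α_4 = 10: Horner steps 12 → 11, so m(10) = 11.
  α_5 = 12: Horner steps 12 → 9, so m(12) = 9.
Codeword c = [2, 4, 0, 11, 9] ∈ F_13^5.


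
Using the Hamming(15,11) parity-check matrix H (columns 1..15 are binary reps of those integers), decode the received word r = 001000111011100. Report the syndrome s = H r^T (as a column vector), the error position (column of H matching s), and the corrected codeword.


s = (1, 1, 1, 1)^T, error position = 15, corrected codeword c = 001000111011101

Compute s = H r^T mod 2 one row at a time:
  s_1 = 1 + 1 + 0 + 1 + 1 + 1 + 0 + 0 = 5 ≡ 1 (mod 2).
  s_2 = 0 + 0 + 0 + 1 + 1 + 1 + 0 + 0 = 3 ≡ 1 (mod 2).
  s_3 = 0 + 1 + 0 + 1 + 0 + 1 + 0 + 0 = 3 ≡ 1 (mod 2).
  s_4 = 0 + 1 + 0 + 1 + 1 + 1 + 1 + 0 = 5 ≡ 1 (mod 2).
s = (1, 1, 1, 1)^T — this equals column 15 of H (binary 1111), so error is at position 15.
Correct: flip bit 15 of r = 001000111011100 to get c = 001000111011101.


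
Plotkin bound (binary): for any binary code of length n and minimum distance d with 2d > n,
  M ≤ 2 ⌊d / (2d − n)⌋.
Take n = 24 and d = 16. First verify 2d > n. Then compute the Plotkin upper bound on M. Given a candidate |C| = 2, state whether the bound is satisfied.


Plotkin bound M ≤ 4; given |C| = 2 ≤ bound (satisfied).

Check applicability: 2d = 32, n = 24.
2d − n = 8 > 0, so Plotkin applies.
Compute d/(2d−n) = 16/8 ≈ 2.0000.
⌊d/(2d−n)⌋ = 2.
Plotkin bound: M ≤ 2·2 = 4.
Given |C| = 2, check: satisfied.
This |C| is below the Plotkin bound.


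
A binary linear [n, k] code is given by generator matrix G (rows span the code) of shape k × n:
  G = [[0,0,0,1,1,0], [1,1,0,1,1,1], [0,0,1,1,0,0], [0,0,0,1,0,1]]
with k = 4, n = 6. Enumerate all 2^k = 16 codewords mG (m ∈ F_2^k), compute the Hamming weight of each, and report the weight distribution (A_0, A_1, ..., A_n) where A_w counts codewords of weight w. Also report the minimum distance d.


Weight distribution: A_0 = 1, A_2 = 6, A_3 = 4, A_4 = 1, A_5 = 4. Minimum distance d = 2.

Enumerate all 2^4 = 16 messages m ∈ F_2^4.
For each, compute codeword c = mG in F_2^6, then tally its weight.
  m = 0000 → c = 000000, weight = 0.
  m = 1000 → c = 000110, weight = 2.
  m = 0100 → c = 110111, weight = 5.
  m = 1100 → c = 110001, weight = 3.
  m = 0010 → c = 001100, weight = 2.
  m = 1010 → c = 001010, weight = 2.
  m = 0110 → c = 111011, weight = 5.
  m = 1110 → c = 111101, weight = 5.
  m = 0001 → c = 000101, weight = 2.
  m = 1001 → c = 000011, weight = 2.
  m = 0101 → c = 110010, weight = 3.
  m = 1101 → c = 110100, weight = 3.
  m = 0011 → c = 001001, weight = 2.
  m = 1011 → c = 001111, weight = 4.
  m = 0111 → c = 111110, weight = 5.
  m = 1111 → c = 111000, weight = 3.
Tally weights:
  weight 0: 1 codewords.
  weight 2: 6 codewords.
  weight 3: 4 codewords.
  weight 4: 1 codewords.
  weight 5: 4 codewords.
Minimum distance d = smallest w > 0 with A_w > 0 = 2.
Sanity: Σ A_w = 16 = 2^4 = 16 ✓.


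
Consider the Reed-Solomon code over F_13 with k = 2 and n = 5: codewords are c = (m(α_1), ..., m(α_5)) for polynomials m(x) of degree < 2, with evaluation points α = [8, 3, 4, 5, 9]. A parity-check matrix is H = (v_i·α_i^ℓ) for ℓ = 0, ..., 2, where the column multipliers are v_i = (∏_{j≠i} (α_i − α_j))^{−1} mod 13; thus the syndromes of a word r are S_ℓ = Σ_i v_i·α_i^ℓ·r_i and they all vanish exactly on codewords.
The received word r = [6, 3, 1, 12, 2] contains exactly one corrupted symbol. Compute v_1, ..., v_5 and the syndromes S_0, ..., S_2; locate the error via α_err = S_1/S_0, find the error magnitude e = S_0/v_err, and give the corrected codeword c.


S = (8, 7, 11), error at position 5, error magnitude e = 11, c = [6, 3, 1, 12, 4].

Step 1: column multipliers v_i = (∏_{j≠i}(α_i − α_j))^{−1} mod 13.
  i = 1 (α = 8): (8−3)(8−4)(8−5)(8−9) = 5·4·3·(−1) = −60 ≡ 5, so v_1 = 5^{−1} = 8 (mod 13).
  i = 2 (α = 3): (3−8)(3−4)(3−5)(3−9) = (−5)·(−1)·(−2)·(−6) = 60 ≡ 8, so v_2 = 8^{−1} = 5 (mod 13).
  i = 3 (α = 4): (4−8)(4−3)(4−5)(4−9) = (−4)·1·(−1)·(−5) = −20 ≡ 6, so v_3 = 6^{−1} = 11 (mod 13).
  i = 4 (α = 5): (5−8)(5−3)(5−4)(5−9) = (−3)·2·1·(−4) = 24 ≡ 11, so v_4 = 11^{−1} = 6 (mod 13).
  i = 5 (α = 9): (9−8)(9−3)(9−4)(9−5) = 1·6·5·4 = 120 ≡ 3, so v_5 = 3^{−1} = 9 (mod 13).
  v = [8, 5, 11, 6, 9].
Step 2: syndromes of r = [6, 3, 1, 12, 2] (all sums mod 13).
  S_0 = Σ v_i r_i = 8·6 + 5·3 + 11·1 + 6·12 + 9·2 = 164 ≡ 8.
  S_1 = Σ v_i α_i r_i = 8·8·6 + 5·3·3 + 11·4·1 + 6·5·12 + 9·9·2 = 995 ≡ 7.
  α_i^2 mod 13 = [12, 9, 3, 12, 3].
  S_2 = Σ v_i α_i^2 r_i = 8·12·6 + 5·9·3 + 11·3·1 + 6·12·12 + 9·3·2 = 1662 ≡ 11.
  S = (8, 7, 11) ≠ 0, so r is not a codeword (an error is present).
Step 3: locate the error. For a single error e at position i, S_ℓ = v_i·e·α_i^ℓ, so α_err = S_1/S_0.
  S_0^{−1} = 8^{−1} = 5 (mod 13), so α_err = 7·5 = 35 ≡ 9 = α_5. Error position i = 5.
  Consistency check: S_2/S_1 = 11·2 = 22 ≡ 9 = α_err ✓ (single-error assumption holds).
Step 4: error magnitude e = S_0/v_5 = S_0·∏_{j≠5}(α_5 − α_j) = 8·3 = 24 ≡ 11 (mod 13).
Step 5: correct position 5: c_5 = r_5 − e = 2 − 11 ≡ 4 (mod 13). Hence c = [6, 3, 1, 12, 4].
  Check: interpolating c through the α_i gives m(x) = 9 + 11·x (degree < 2) with m(α_i) = c_i for every i, so c is indeed a codeword.
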